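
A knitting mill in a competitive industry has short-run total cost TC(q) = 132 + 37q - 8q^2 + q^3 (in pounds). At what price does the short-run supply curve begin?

£21 per unit

The firm shuts down when price falls below the minimum of average variable cost. AVC = VC/q = 37 - 8q + q^2.
At the minimum of AVC, MC = AVC. MC = 37 - 16q + 3q^2; setting MC = AVC gives 2q^2 - 8q = 0, so q = 4. min AVC = 21.
For P < £21 the firm produces nothing.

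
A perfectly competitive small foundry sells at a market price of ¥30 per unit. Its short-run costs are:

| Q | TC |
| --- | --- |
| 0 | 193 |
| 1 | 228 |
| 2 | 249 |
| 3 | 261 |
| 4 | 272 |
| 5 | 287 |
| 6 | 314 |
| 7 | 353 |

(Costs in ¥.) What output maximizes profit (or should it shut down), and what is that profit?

Compute π = P·Q − TC at each output: Q=0: -193; Q=1: -198; Q=2: -189; Q=3: -171; Q=4: -152; Q=5: -137; Q=6: -134; Q=7: -143.
Profit is maximized at Q = 6. AVC there is 121/6 = ¥20.17 ≤ P, so producing beats shutting down (which would give -¥193).

Q = 6; profit = -¥134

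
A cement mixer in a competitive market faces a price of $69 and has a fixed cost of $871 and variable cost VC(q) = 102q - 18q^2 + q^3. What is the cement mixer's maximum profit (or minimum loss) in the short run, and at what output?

AVC = 102 - 18q + q^2; min AVC = $21 at q = 9. Since P = $69 ≥ min AVC, the firm produces.
With MC = 102 - 36q + 3q^2, P = MC on the upward-sloping part at q* = 11.
TR = 69·11 = 759. TC = 871 + 275 = 1146. Profit = 759 − 1146 = -$387.
Shutting down would mean losing the fixed cost of $871, so operating at a loss of $387 is better by $484.

Profit = -$387 at q = 11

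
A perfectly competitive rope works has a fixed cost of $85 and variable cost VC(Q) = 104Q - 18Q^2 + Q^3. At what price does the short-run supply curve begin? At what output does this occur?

The shutdown price is the minimum of AVC. VC = 104Q - 18Q^2 + Q^3, so AVC = 104 - 18Q + Q^2.
dAVC/dQ = -18 + 2Q = 0 gives Q = 9. min AVC = 104 - 18·9 + 9^2 = 23.
The firm shuts down for any P below $23.

$23 per unit, at Q = 9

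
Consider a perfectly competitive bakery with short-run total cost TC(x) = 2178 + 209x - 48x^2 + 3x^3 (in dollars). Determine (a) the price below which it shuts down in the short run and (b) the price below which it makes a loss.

AVC = 209 - 48x + 3x^2; minimized at x = 8, giving min AVC = $17. That is the shutdown price.
ATC = 2178/x + 209 - 48x + 3x^2. Setting dATC/dx = −2178/x^2 − 48 + 6x = 0 gives x = 11 (since 6·11^3 − 48·11^2 = 2178).
min ATC = 2178/11 + 209 − 48·11 + 3·11^2 = $242. That is the break-even price.
Between these two prices the firm operates at a loss; above $242 it earns a profit.

Shutdown price = $17; break-even price = $242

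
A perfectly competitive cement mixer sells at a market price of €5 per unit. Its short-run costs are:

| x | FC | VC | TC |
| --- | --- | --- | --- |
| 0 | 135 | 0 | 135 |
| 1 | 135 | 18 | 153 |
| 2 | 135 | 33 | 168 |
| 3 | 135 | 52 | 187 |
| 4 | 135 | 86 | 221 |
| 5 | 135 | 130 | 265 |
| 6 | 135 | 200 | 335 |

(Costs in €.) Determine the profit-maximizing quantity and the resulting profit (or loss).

Tabulate TR − TC: x=0: -135; x=1: -148; x=2: -158; x=3: -172; x=4: -201; x=5: -240; x=6: -305.
Profit is highest at x = 0. Equivalently, the lowest AVC in the table is 33/2 ≈ €16.50 at x = 2, and P = €5 falls below it — price never covers variable cost, so the firm shuts down and loses only its fixed cost.

x = 0 (shut down); profit = -€135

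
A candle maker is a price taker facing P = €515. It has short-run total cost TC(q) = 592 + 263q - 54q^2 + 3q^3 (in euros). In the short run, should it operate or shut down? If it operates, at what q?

Produce at q = 14

Variable cost is VC = 263q - 54q^2 + 3q^3, so AVC = VC/q = 263 - 54q + 3q^2 and MC = dTC/dq = 263 - 108q + 9q^2.
The AVC parabola has its vertex at q = 54/6 = 9, where AVC = 263 - 54·9 + 3·9^2 = €20.
Since P = €515 ≥ min AVC = €20, price covers variable cost and the firm should produce.
Solving P = MC: -252 - 108q + 9q^2 = 0 ⇒ q = -2 or 14. On the upward-sloping branch, q* = 14.
Check: AVC at q = 14 is €95 ≤ P, so revenue covers variable cost.
Profit = P·q − TC = 515·14 − 1922 = €5288.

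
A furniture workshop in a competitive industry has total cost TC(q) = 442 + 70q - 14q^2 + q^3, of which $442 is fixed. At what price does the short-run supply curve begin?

Short-run supply begins at min AVC. From VC = 70q - 14q^2 + q^3, AVC = 70 - 14q + q^2.
At the minimum of AVC, MC = AVC. MC = 70 - 28q + 3q^2; setting MC = AVC gives 2q^2 - 14q = 0, so q = 7. min AVC = 21.
So the shutdown price is $21.

$21 per unit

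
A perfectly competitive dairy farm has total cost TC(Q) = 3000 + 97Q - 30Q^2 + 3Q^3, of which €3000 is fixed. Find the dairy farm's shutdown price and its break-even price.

Shutdown price = €22; break-even price = €397

AVC = 97 - 30Q + 3Q^2; minimized at Q = 5, giving min AVC = €22. That is the shutdown price.
ATC = 3000/Q + 97 - 30Q + 3Q^2. Setting dATC/dQ = −3000/Q^2 − 30 + 6Q = 0 gives Q = 10 (since 6·10^3 − 30·10^2 = 3000).
min ATC = 3000/10 + 97 − 30·10 + 3·10^2 = €397. That is the break-even price.
Between these two prices the firm operates at a loss; above €397 it earns a profit.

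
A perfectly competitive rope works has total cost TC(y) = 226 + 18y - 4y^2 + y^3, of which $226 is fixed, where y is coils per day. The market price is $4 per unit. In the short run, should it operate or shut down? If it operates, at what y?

From TC, MC = TC'(y) = 18 - 8y + 3y^2 and AVC = VC/y = 18 - 4y + y^2.
AVC is minimized where dAVC/dy = -4 + 2y = 0, at y = 2; min AVC = 18 - 4·2 + 2^2 = $14.
With P < min AVC ($4 < $14), every unit sold adds to the loss.
Shutting down limits the loss to fixed cost, $226.

Shut down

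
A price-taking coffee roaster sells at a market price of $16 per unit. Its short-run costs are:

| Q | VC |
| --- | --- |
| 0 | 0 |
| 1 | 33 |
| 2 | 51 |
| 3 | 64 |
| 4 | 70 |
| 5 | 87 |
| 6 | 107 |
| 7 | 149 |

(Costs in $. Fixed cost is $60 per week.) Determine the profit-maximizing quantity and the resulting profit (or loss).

Compute π = P·Q − TC at each output: Q=0: -60; Q=1: -77; Q=2: -79; Q=3: -76; Q=4: -66; Q=5: -67; Q=6: -71; Q=7: -97.
Profit is highest at Q = 0. Equivalently, the lowest AVC in the table is 87/5 ≈ $17.40 at Q = 5, and P = $16 falls below it — price never covers variable cost, so the firm shuts down and loses only its fixed cost.

Q = 0 (shut down); profit = -$60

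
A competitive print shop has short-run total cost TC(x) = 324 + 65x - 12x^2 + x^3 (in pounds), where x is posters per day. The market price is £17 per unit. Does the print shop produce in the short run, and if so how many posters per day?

Shut down

Strip out fixed cost: VC = 65x - 12x^2 + x^3. Then AVC = 65 - 12x + x^2 and MC = 65 - 24x + 3x^2.
AVC hits its minimum where MC = AVC, at x = 6, giving min AVC = 65 - 12·6 + 6^2 = £29.
With P < min AVC (£17 < £29), every unit sold adds to the loss.
Best response: produce nothing and absorb the £324 fixed cost.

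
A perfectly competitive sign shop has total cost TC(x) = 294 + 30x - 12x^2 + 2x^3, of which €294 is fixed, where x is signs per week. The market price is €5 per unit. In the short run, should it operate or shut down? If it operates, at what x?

Strip out fixed cost: VC = 30x - 12x^2 + 2x^3. Then AVC = 30 - 12x + 2x^2 and MC = 30 - 24x + 6x^2.
The AVC parabola has its vertex at x = 12/4 = 3, where AVC = 30 - 12·3 + 2·3^2 = €12.
With P < min AVC (€5 < €12), every unit sold adds to the loss.
Shutting down limits the loss to fixed cost, €294.

Shut down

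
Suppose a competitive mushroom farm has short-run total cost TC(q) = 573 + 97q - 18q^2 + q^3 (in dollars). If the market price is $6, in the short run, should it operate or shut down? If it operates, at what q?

From TC, MC = TC'(q) = 97 - 36q + 3q^2 and AVC = VC/q = 97 - 18q + q^2.
The AVC parabola has its vertex at q = 18/2 = 9, where AVC = 97 - 18·9 + 9^2 = $16.
P = $6 lies below min AVC = $16; no output level covers variable cost.
Best response: produce nothing and absorb the $573 fixed cost.

Shut down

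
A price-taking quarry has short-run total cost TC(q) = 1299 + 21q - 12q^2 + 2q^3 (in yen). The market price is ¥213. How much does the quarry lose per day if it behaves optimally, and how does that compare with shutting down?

Profit = -¥19 at q = 8

AVC = 21 - 12q + 2q^2; min AVC = ¥3 at q = 3. Since P = ¥213 ≥ min AVC, the firm produces.
MC = 21 - 24q + 6q^2. Setting P = MC and taking the root on the rising branch gives q* = 8.
TR = 213·8 = 1704. TC = 1299 + 424 = 1723. Profit = 1704 − 1723 = -¥19.
By producing, the firm covers all variable cost plus ¥1280 of fixed cost; shutting down would lose the full ¥1299.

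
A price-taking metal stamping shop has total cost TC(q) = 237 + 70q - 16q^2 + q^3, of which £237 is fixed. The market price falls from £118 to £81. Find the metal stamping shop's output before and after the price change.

Output falls from 12 to 11

MC = 70 - 32q + 3q^2; the shutdown threshold is min AVC = £6 (at q = 8).
At P = £118 ≥ min AVC, set P = MC on the rising branch: q = 12.
At P = £81 ≥ min AVC, set P = MC: q = 11. The firm stays open but cuts output.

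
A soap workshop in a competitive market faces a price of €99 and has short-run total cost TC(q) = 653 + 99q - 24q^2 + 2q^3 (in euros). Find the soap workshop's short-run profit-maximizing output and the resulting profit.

Profit = -€141 at q = 8

AVC = 99 - 24q + 2q^2 has its minimum €27 at q = 6; price €99 clears that bar, so the firm operates.
With MC = 99 - 48q + 6q^2, P = MC on the upward-sloping part at q* = 8.
TR = 99·8 = 792. TC = 653 + 280 = 933. Profit = 792 − 933 = -€141.
By producing, the firm covers all variable cost plus €512 of fixed cost; shutting down would lose the full €653.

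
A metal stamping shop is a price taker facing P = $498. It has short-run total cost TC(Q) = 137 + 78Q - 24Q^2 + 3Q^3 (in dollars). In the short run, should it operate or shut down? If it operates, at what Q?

Strip out fixed cost: VC = 78Q - 24Q^2 + 3Q^3. Then AVC = 78 - 24Q + 3Q^2 and MC = 78 - 48Q + 9Q^2.
AVC hits its minimum where MC = AVC, at Q = 4, giving min AVC = 78 - 24·4 + 3·4^2 = $30.
P = $498 exceeds min AVC = $30, so the firm stays open.
P = MC gives -420 - 48Q + 9Q^2 = 0, with roots -14/3 and 10. Take the larger (rising MC): Q* = 10.
Check: AVC at Q = 10 is $138 ≤ P, so revenue covers variable cost.
Profit = P·Q − TC = 498·10 − 1517 = $3463.

Produce at Q = 10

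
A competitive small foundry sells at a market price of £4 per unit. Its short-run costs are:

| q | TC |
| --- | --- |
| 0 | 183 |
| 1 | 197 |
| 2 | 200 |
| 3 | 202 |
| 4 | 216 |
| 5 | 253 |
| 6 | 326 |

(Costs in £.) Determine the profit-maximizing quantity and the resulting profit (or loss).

Compute π = P·q − TC at each output: q=0: -183; q=1: -193; q=2: -192; q=3: -190; q=4: -200; q=5: -233; q=6: -302.
Profit is highest at q = 0. Equivalently, the lowest AVC in the table is 19/3 ≈ £6.33 at q = 3, and P = £4 falls below it — price never covers variable cost, so the firm shuts down and loses only its fixed cost.

q = 0 (shut down); profit = -£183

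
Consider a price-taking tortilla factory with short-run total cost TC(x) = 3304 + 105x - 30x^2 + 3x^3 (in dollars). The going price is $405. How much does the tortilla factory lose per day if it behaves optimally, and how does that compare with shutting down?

AVC = 105 - 30x + 3x^2; min AVC = $30 at x = 5. Since P = $405 ≥ min AVC, the firm produces.
MC = 105 - 60x + 9x^2. Setting P = MC and taking the root on the rising branch gives x* = 10.
TR = 405·10 = 4050. TC = 3304 + 1050 = 4354. Profit = 4050 − 4354 = -$304.
Shutting down would mean losing the fixed cost of $3304, so operating at a loss of $304 is better by $3000.

Profit = -$304 at x = 10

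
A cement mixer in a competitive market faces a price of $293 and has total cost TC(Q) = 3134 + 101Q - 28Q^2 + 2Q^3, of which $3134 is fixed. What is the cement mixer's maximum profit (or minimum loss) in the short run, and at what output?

AVC = 101 - 28Q + 2Q^2; min AVC = $3 at Q = 7. Since P = $293 ≥ min AVC, the firm produces.
With MC = 101 - 56Q + 6Q^2, P = MC on the upward-sloping part at Q* = 12.
TR = 293·12 = 3516. TC = 3134 + 636 = 3770. Profit = 3516 − 3770 = -$254.
Shutting down would mean losing the fixed cost of $3134, so operating at a loss of $254 is better by $2880.

Profit = -$254 at Q = 12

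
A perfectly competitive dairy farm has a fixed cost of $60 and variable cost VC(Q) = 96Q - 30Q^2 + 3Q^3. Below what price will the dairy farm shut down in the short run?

The firm shuts down when price falls below the minimum of average variable cost. AVC = VC/Q = 96 - 30Q + 3Q^2.
dAVC/dQ = -30 + 6Q = 0 gives Q = 5. min AVC = 96 - 30·5 + 3·5^2 = 21.
So the shutdown price is $21.

$21 per unit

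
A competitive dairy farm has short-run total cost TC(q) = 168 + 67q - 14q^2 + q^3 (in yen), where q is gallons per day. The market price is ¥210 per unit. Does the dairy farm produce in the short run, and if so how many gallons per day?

From TC, MC = TC'(q) = 67 - 28q + 3q^2 and AVC = VC/q = 67 - 14q + q^2.
AVC hits its minimum where MC = AVC, at q = 7, giving min AVC = 67 - 14·7 + 7^2 = ¥18.
P = ¥210 exceeds min AVC = ¥18, so the firm stays open.
P = MC gives -143 - 28q + 3q^2 = 0, with roots -11/3 and 13. Take the larger (rising MC): q* = 13.
Check: AVC at q = 13 is ¥54 ≤ P, so revenue covers variable cost.
Profit = P·q − TC = 210·13 − 870 = ¥1860.

Produce at q = 13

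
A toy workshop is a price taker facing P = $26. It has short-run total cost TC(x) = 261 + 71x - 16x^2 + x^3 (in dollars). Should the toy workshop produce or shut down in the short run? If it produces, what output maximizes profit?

Variable cost is VC = 71x - 16x^2 + x^3, so AVC = VC/x = 71 - 16x + x^2 and MC = dTC/dx = 71 - 32x + 3x^2.
AVC is minimized where dAVC/dx = -16 + 2x = 0, at x = 8; min AVC = 71 - 16·8 + 8^2 = $7.
Because $26 ≥ $7, revenue can cover variable cost; the firm operates.
Solving P = MC: 45 - 32x + 3x^2 = 0 ⇒ x = 5/3 or 9. On the upward-sloping branch, x* = 9.
Check: AVC at x = 9 is $8 ≤ P, so revenue covers variable cost.
Profit = P·x − TC = 26·9 − 333 = -$99, a loss, but smaller than the $261 fixed cost the firm would lose by shutting down.

Produce at x = 9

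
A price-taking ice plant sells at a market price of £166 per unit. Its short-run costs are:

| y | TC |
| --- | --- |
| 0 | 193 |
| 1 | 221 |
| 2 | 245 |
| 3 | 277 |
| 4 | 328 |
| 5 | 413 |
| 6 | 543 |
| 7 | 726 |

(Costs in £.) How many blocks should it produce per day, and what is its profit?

Tabulate TR − TC: y=0: -193; y=1: -55; y=2: 87; y=3: 221; y=4: 336; y=5: 417; y=6: 453; y=7: 436.
Profit is maximized at y = 6. AVC there is 350/6 = £58.33 ≤ P, so producing beats shutting down (which would give -£193).

y = 6; profit = £453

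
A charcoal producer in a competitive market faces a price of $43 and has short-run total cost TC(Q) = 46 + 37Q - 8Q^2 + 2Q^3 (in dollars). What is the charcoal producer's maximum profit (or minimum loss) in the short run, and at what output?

Profit = -$10 at Q = 3

AVC = 37 - 8Q + 2Q^2; min AVC = $29 at Q = 2. Since P = $43 ≥ min AVC, the firm produces.
MC = 37 - 16Q + 6Q^2. Setting P = MC and taking the root on the rising branch gives Q* = 3.
TR = 43·3 = 129. TC = 46 + 93 = 139. Profit = 129 − 139 = -$10.
By producing, the firm covers all variable cost plus $36 of fixed cost; shutting down would lose the full $46.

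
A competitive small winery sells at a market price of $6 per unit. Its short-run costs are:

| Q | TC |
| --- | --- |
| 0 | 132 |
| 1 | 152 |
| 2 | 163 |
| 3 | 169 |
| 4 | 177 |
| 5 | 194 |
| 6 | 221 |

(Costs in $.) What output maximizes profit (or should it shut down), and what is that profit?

Tabulate TR − TC: Q=0: -132; Q=1: -146; Q=2: -151; Q=3: -151; Q=4: -153; Q=5: -164; Q=6: -185.
Profit is highest at Q = 0. Equivalently, the lowest AVC in the table is 45/4 ≈ $11.25 at Q = 4, and P = $6 falls below it — price never covers variable cost, so the firm shuts down and loses only its fixed cost.

Q = 0 (shut down); profit = -$132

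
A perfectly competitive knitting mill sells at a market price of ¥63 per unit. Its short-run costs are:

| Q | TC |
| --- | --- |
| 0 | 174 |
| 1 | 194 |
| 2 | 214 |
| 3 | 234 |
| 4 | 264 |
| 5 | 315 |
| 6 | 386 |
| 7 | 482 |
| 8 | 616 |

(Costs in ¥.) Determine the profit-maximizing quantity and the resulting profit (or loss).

Q = 5; profit = ¥0

Profit at each row (π = 63Q − TC): Q=0: -174; Q=1: -131; Q=2: -88; Q=3: -45; Q=4: -12; Q=5: 0; Q=6: -8; Q=7: -41; Q=8: -112.
Profit is maximized at Q = 5. AVC there is 141/5 = ¥28.20 ≤ P, so producing beats shutting down (which would give -¥174).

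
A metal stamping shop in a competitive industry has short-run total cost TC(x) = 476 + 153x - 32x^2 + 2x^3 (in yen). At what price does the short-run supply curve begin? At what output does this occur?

Short-run supply begins at min AVC. From VC = 153x - 32x^2 + 2x^3, AVC = 153 - 32x + 2x^2.
At the minimum of AVC, MC = AVC. MC = 153 - 64x + 6x^2; setting MC = AVC gives 4x^2 - 32x = 0, so x = 8. min AVC = 25.
The firm shuts down for any P below ¥25.

¥25 per unit, at x = 8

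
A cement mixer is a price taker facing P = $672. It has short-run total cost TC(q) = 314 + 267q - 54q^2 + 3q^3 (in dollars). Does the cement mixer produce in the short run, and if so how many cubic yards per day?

Produce at q = 15

Variable cost is VC = 267q - 54q^2 + 3q^3, so AVC = VC/q = 267 - 54q + 3q^2 and MC = dTC/dq = 267 - 108q + 9q^2.
The AVC parabola has its vertex at q = 54/6 = 9, where AVC = 267 - 54·9 + 3·9^2 = $24.
Since P = $672 ≥ min AVC = $24, price covers variable cost and the firm should produce.
Set P = MC: 672 = 267 - 108q + 9q^2 → -405 - 108q + 9q^2 = 0. The roots are q = -3 and q = 15; the profit-maximizing output is on the rising part of MC, so q* = 15.
Check: AVC at q = 15 is $132 ≤ P, so revenue covers variable cost.
Profit = P·q − TC = 672·15 − 2294 = $7786.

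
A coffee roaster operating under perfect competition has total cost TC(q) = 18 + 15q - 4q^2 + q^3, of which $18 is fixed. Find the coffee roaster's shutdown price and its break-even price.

Shutdown price = $11; break-even price = $18

AVC = 15 - 4q + q^2; minimized at q = 2, giving min AVC = $11. That is the shutdown price.
ATC = 18/q + 15 - 4q + q^2. Setting dATC/dq = −18/q^2 − 4 + 2q = 0 gives q = 3 (since 2·3^3 − 4·3^2 = 18).
min ATC = 18/3 + 15 − 4·3 + 3^2 = $18. That is the break-even price.
For $11 ≤ P < $18 the firm produces at a loss; below $11 it shuts down.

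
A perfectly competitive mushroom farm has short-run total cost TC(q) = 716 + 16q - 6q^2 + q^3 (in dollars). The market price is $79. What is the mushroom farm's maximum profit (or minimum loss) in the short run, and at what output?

AVC = 16 - 6q + q^2 has its minimum $7 at q = 3; price $79 clears that bar, so the firm operates.
MC = 16 - 12q + 3q^2. Setting P = MC and taking the root on the rising branch gives q* = 7.
TR = 79·7 = 553. TC = 716 + 161 = 877. Profit = 553 − 877 = -$324.
Shutting down would mean losing the fixed cost of $716, so operating at a loss of $324 is better by $392.

Profit = -$324 at q = 7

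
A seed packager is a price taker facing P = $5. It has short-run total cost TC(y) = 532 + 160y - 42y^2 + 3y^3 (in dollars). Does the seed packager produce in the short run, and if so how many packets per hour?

From TC, MC = TC'(y) = 160 - 84y + 9y^2 and AVC = VC/y = 160 - 42y + 3y^2.
AVC is minimized where dAVC/dy = -42 + 6y = 0, at y = 7; min AVC = 160 - 42·7 + 3·7^2 = $13.
With P < min AVC ($5 < $13), every unit sold adds to the loss.
Best response: produce nothing and absorb the $532 fixed cost.

Shut down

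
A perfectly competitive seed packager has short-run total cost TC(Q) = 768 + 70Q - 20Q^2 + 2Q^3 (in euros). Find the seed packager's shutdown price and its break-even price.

Shutdown price = €20; break-even price = €134

Shutdown price = min AVC. AVC = 70 - 20Q + 2Q^2, with vertex at Q = 5 and minimum €20.
ATC = 768/Q + 70 - 20Q + 2Q^2. Setting dATC/dQ = −768/Q^2 − 20 + 4Q = 0 gives Q = 8 (since 4·8^3 − 20·8^2 = 768).
min ATC = 768/8 + 70 − 20·8 + 2·8^2 = €134. That is the break-even price.
For €20 ≤ P < €134 the firm produces at a loss; below €20 it shuts down.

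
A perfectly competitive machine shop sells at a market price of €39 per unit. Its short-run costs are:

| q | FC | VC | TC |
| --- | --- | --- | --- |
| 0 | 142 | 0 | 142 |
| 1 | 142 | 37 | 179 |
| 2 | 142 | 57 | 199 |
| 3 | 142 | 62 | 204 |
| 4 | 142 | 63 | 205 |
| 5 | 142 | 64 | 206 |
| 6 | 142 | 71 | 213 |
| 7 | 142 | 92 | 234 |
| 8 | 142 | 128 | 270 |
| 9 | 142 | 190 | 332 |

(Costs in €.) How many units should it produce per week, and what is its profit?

q = 8; profit = €42

Compute π = P·q − TC at each output: q=0: -142; q=1: -140; q=2: -121; q=3: -87; q=4: -49; q=5: -11; q=6: 21; q=7: 39; q=8: 42; q=9: 19.
Profit is maximized at q = 8. AVC there is 128/8 = €16 ≤ P, so producing beats shutting down (which would give -€142).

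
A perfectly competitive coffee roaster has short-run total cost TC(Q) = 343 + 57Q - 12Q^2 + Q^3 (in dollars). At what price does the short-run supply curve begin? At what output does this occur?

$21 per unit, at Q = 6

Short-run supply begins at min AVC. From VC = 57Q - 12Q^2 + Q^3, AVC = 57 - 12Q + Q^2.
At the minimum of AVC, MC = AVC. MC = 57 - 24Q + 3Q^2; setting MC = AVC gives 2Q^2 - 12Q = 0, so Q = 6. min AVC = 21.
For P < $21 the firm produces nothing.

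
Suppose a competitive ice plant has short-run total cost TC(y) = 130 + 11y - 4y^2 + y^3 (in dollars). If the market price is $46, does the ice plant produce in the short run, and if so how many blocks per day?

Variable cost is VC = 11y - 4y^2 + y^3, so AVC = VC/y = 11 - 4y + y^2 and MC = dTC/dy = 11 - 8y + 3y^2.
AVC hits its minimum where MC = AVC, at y = 2, giving min AVC = 11 - 4·2 + 2^2 = $7.
Because $46 ≥ $7, revenue can cover variable cost; the firm operates.
P = MC gives -35 - 8y + 3y^2 = 0, with roots -7/3 and 5. Take the larger (rising MC): y* = 5.
Check: AVC at y = 5 is $16 ≤ P, so revenue covers variable cost.
Profit = P·y − TC = 46·5 − 210 = $20.

Produce at y = 5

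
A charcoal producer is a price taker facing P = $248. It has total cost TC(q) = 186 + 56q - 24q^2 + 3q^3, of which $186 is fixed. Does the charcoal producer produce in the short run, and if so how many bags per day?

Variable cost is VC = 56q - 24q^2 + 3q^3, so AVC = VC/q = 56 - 24q + 3q^2 and MC = dTC/dq = 56 - 48q + 9q^2.
AVC hits its minimum where MC = AVC, at q = 4, giving min AVC = 56 - 24·4 + 3·4^2 = $8.
P = $248 exceeds min AVC = $8, so the firm stays open.
P = MC gives -192 - 48q + 9q^2 = 0, with roots -8/3 and 8. Take the larger (rising MC): q* = 8.
Check: AVC at q = 8 is $56 ≤ P, so revenue covers variable cost.
Profit = P·q − TC = 248·8 − 634 = $1350.

Produce at q = 8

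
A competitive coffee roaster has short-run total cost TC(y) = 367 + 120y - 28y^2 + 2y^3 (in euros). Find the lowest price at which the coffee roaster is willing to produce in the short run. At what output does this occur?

The firm shuts down when price falls below the minimum of average variable cost. AVC = VC/y = 120 - 28y + 2y^2.
dAVC/dy = -28 + 4y = 0 gives y = 7. min AVC = 120 - 28·7 + 2·7^2 = 22.
The firm shuts down for any P below €22.

€22 per unit, at y = 7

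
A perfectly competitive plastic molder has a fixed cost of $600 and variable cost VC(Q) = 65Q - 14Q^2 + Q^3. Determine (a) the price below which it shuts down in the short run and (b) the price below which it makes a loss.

AVC = 65 - 14Q + Q^2; minimized at Q = 7, giving min AVC = $16. That is the shutdown price.
ATC = 600/Q + 65 - 14Q + Q^2. Setting dATC/dQ = −600/Q^2 − 14 + 2Q = 0 gives Q = 10 (since 2·10^3 − 14·10^2 = 600).
min ATC = 600/10 + 65 − 14·10 + 10^2 = $85. That is the break-even price.
For $16 ≤ P < $85 the firm produces at a loss; below $16 it shuts down.

Shutdown price = $16; break-even price = $85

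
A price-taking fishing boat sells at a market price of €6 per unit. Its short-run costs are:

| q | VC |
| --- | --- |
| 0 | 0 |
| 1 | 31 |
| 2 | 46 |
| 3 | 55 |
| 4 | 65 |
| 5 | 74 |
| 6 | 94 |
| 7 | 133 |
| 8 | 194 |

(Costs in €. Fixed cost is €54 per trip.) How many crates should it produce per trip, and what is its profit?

Compute π = P·q − TC at each output: q=0: -54; q=1: -79; q=2: -88; q=3: -91; q=4: -95; q=5: -98; q=6: -112; q=7: -145; q=8: -200.
Profit is highest at q = 0. Equivalently, the lowest AVC in the table is 74/5 ≈ €14.80 at q = 5, and P = €6 falls below it — price never covers variable cost, so the firm shuts down and loses only its fixed cost.

q = 0 (shut down); profit = -€54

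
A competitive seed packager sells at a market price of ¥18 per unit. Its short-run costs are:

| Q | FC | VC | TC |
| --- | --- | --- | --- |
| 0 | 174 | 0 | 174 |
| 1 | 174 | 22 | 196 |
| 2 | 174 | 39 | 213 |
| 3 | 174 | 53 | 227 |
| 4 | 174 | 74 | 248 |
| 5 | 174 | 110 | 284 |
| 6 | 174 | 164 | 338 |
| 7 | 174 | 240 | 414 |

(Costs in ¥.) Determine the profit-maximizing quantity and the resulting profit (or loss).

Q = 3; profit = -¥173

Profit at each row (π = 18Q − TC): Q=0: -174; Q=1: -178; Q=2: -177; Q=3: -173; Q=4: -176; Q=5: -194; Q=6: -230; Q=7: -288.
Profit is maximized at Q = 3. AVC there is 53/3 = ¥17.67 ≤ P, so producing beats shutting down (which would give -¥174).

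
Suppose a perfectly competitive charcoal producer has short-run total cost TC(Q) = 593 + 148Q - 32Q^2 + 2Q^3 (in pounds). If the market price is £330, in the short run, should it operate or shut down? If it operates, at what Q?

From TC, MC = TC'(Q) = 148 - 64Q + 6Q^2 and AVC = VC/Q = 148 - 32Q + 2Q^2.
AVC hits its minimum where MC = AVC, at Q = 8, giving min AVC = 148 - 32·8 + 2·8^2 = £20.
P = £330 exceeds min AVC = £20, so the firm stays open.
P = MC gives -182 - 64Q + 6Q^2 = 0, with roots -7/3 and 13. Take the larger (rising MC): Q* = 13.
Check: AVC at Q = 13 is £70 ≤ P, so revenue covers variable cost.
Profit = P·Q − TC = 330·13 − 1503 = £2787.

Produce at Q = 13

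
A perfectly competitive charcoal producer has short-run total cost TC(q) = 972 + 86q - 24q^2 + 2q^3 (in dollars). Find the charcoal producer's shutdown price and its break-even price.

Shutdown price = min AVC. AVC = 86 - 24q + 2q^2, with vertex at q = 6 and minimum $14.
ATC = 972/q + 86 - 24q + 2q^2. Setting dATC/dq = −972/q^2 − 24 + 4q = 0 gives q = 9 (since 4·9^3 − 24·9^2 = 972).
min ATC = 972/9 + 86 − 24·9 + 2·9^2 = $140. That is the break-even price.
Between these two prices the firm operates at a loss; above $140 it earns a profit.

Shutdown price = $14; break-even price = $140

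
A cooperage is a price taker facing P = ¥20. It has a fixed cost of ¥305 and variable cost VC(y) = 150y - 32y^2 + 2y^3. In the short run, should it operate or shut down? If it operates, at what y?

Shut down

Strip out fixed cost: VC = 150y - 32y^2 + 2y^3. Then AVC = 150 - 32y + 2y^2 and MC = 150 - 64y + 6y^2.
AVC is minimized where dAVC/dy = -32 + 4y = 0, at y = 8; min AVC = 150 - 32·8 + 2·8^2 = ¥22.
With P < min AVC (¥20 < ¥22), every unit sold adds to the loss.
Best response: produce nothing and absorb the ¥305 fixed cost.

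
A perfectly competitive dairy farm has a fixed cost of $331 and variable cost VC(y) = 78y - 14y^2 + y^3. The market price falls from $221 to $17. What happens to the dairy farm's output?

AVC = 78 - 14y + y^2, minimized at y = 7 where min AVC = $29. MC = 78 - 28y + 3y^2.
At P = $221 ≥ min AVC, set P = MC on the rising branch: y = 13.
At P = $17 < min AVC = $29, price no longer covers variable cost at any output, so the firm shuts down: y = 0.

Output falls from 13 to 0 (the firm shuts down)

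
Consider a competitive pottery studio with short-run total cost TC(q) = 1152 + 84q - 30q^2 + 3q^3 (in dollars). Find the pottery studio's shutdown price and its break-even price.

Shutdown price = min AVC. AVC = 84 - 30q + 3q^2, with vertex at q = 5 and minimum $9.
ATC = 1152/q + 84 - 30q + 3q^2. Setting dATC/dq = −1152/q^2 − 30 + 6q = 0 gives q = 8 (since 6·8^3 − 30·8^2 = 1152).
min ATC = 1152/8 + 84 − 30·8 + 3·8^2 = $180. That is the break-even price.
For $9 ≤ P < $180 the firm produces at a loss; below $9 it shuts down.

Shutdown price = $9; break-even price = $180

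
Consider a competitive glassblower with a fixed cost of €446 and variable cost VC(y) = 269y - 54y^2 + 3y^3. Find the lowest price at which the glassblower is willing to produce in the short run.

€26 per unit

The firm shuts down when price falls below the minimum of average variable cost. AVC = VC/y = 269 - 54y + 3y^2.
dAVC/dy = -54 + 6y = 0 gives y = 9. min AVC = 269 - 54·9 + 3·9^2 = 26.
So the shutdown price is €26.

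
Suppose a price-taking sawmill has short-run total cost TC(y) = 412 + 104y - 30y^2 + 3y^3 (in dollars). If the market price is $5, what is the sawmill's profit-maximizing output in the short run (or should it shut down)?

Variable cost is VC = 104y - 30y^2 + 3y^3, so AVC = VC/y = 104 - 30y + 3y^2 and MC = dTC/dy = 104 - 60y + 9y^2.
AVC hits its minimum where MC = AVC, at y = 5, giving min AVC = 104 - 30·5 + 3·5^2 = $29.
With P < min AVC ($5 < $29), every unit sold adds to the loss.
Best response: produce nothing and absorb the $412 fixed cost.

Shut down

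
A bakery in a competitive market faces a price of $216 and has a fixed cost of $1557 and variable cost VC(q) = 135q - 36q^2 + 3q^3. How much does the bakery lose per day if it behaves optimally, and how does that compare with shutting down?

AVC = 135 - 36q + 3q^2; min AVC = $27 at q = 6. Since P = $216 ≥ min AVC, the firm produces.
With MC = 135 - 72q + 9q^2, P = MC on the upward-sloping part at q* = 9.
TR = 216·9 = 1944. TC = 1557 + 486 = 2043. Profit = 1944 − 2043 = -$99.
By producing, the firm covers all variable cost plus $1458 of fixed cost; shutting down would lose the full $1557.

Profit = -$99 at q = 9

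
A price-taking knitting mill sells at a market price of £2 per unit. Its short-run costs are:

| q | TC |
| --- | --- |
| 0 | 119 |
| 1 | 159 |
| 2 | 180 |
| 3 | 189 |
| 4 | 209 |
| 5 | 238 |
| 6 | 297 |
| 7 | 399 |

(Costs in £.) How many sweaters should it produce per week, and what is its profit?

q = 0 (shut down); profit = -£119

Tabulate TR − TC: q=0: -119; q=1: -157; q=2: -176; q=3: -183; q=4: -201; q=5: -228; q=6: -285; q=7: -385.
Profit is highest at q = 0. Equivalently, the lowest AVC in the table is 90/4 ≈ £22.50 at q = 4, and P = £2 falls below it — price never covers variable cost, so the firm shuts down and loses only its fixed cost.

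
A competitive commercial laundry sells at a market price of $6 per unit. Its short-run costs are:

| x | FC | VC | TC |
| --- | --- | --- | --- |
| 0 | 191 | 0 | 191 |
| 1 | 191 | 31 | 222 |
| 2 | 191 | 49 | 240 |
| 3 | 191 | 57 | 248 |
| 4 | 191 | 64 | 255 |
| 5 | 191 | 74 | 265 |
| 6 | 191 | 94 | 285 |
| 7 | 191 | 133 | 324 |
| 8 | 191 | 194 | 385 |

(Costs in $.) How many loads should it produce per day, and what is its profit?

Tabulate TR − TC: x=0: -191; x=1: -216; x=2: -228; x=3: -230; x=4: -231; x=5: -235; x=6: -249; x=7: -282; x=8: -337.
Profit is highest at x = 0. Equivalently, the lowest AVC in the table is 74/5 ≈ $14.80 at x = 5, and P = $6 falls below it — price never covers variable cost, so the firm shuts down and loses only its fixed cost.

x = 0 (shut down); profit = -$191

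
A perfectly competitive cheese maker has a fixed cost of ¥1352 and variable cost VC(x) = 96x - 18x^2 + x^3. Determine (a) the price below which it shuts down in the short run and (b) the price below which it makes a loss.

Shutdown price = ¥15; break-even price = ¥135

Shutdown price = min AVC. AVC = 96 - 18x + x^2, with vertex at x = 9 and minimum ¥15.
ATC = 1352/x + 96 - 18x + x^2. Setting dATC/dx = −1352/x^2 − 18 + 2x = 0 gives x = 13 (since 2·13^3 − 18·13^2 = 1352).
min ATC = 1352/13 + 96 − 18·13 + 13^2 = ¥135. That is the break-even price.
For ¥15 ≤ P < ¥135 the firm produces at a loss; below ¥15 it shuts down.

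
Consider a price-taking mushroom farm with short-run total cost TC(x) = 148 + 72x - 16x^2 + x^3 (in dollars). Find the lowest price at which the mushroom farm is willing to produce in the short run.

The firm shuts down when price falls below the minimum of average variable cost. AVC = VC/x = 72 - 16x + x^2.
At the minimum of AVC, MC = AVC. MC = 72 - 32x + 3x^2; setting MC = AVC gives 2x^2 - 16x = 0, so x = 8. min AVC = 8.
So the shutdown price is $8.

$8 per unit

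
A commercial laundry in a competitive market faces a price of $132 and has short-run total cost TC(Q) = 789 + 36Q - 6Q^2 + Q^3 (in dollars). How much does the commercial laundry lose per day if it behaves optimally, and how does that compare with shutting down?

AVC = 36 - 6Q + Q^2 has its minimum $27 at Q = 3; price $132 clears that bar, so the firm operates.
MC = 36 - 12Q + 3Q^2. Setting P = MC and taking the root on the rising branch gives Q* = 8.
TR = 132·8 = 1056. TC = 789 + 416 = 1205. Profit = 1056 − 1205 = -$149.
That loss of $149 beats the $789 the firm would lose by shutting down; producing recovers $640 of fixed cost.

Profit = -$149 at Q = 8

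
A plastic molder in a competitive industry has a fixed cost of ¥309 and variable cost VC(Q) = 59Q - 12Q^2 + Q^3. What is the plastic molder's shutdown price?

The shutdown price is the minimum of AVC. VC = 59Q - 12Q^2 + Q^3, so AVC = 59 - 12Q + Q^2.
dAVC/dQ = -12 + 2Q = 0 gives Q = 6. min AVC = 59 - 12·6 + 6^2 = 23.
For P < ¥23 the firm produces nothing.

¥23 per unit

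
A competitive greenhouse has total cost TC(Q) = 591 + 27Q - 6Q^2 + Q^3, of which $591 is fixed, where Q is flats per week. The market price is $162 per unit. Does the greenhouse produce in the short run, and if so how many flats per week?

From TC, MC = TC'(Q) = 27 - 12Q + 3Q^2 and AVC = VC/Q = 27 - 6Q + Q^2.
AVC hits its minimum where MC = AVC, at Q = 3, giving min AVC = 27 - 6·3 + 3^2 = $18.
P = $162 exceeds min AVC = $18, so the firm stays open.
Solving P = MC: -135 - 12Q + 3Q^2 = 0 ⇒ Q = -5 or 9. On the upward-sloping branch, Q* = 9.
Check: AVC at Q = 9 is $54 ≤ P, so revenue covers variable cost.
Profit = P·Q − TC = 162·9 − 1077 = $381.

Produce at Q = 9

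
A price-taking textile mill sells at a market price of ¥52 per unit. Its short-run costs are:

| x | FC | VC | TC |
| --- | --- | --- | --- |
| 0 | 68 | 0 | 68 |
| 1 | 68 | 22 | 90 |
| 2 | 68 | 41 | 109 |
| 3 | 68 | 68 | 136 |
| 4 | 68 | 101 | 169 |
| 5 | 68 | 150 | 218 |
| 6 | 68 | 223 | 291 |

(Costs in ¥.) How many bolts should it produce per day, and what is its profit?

Tabulate TR − TC: x=0: -68; x=1: -38; x=2: -5; x=3: 20; x=4: 39; x=5: 42; x=6: 21.
Profit is maximized at x = 5. AVC there is 150/5 = ¥30 ≤ P, so producing beats shutting down (which would give -¥68).

x = 5; profit = ¥42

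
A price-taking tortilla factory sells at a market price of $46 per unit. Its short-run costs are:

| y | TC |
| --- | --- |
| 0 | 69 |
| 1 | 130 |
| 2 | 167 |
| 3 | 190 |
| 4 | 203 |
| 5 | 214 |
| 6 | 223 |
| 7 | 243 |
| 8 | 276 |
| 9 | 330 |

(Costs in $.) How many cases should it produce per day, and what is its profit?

y = 8; profit = $92

Tabulate TR − TC: y=0: -69; y=1: -84; y=2: -75; y=3: -52; y=4: -19; y=5: 16; y=6: 53; y=7: 79; y=8: 92; y=9: 84.
Profit is maximized at y = 8. AVC there is 207/8 = $25.88 ≤ P, so producing beats shutting down (which would give -$69).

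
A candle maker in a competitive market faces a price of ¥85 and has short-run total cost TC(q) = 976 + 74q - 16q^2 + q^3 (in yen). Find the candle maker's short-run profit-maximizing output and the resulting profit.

Profit = -¥250 at q = 11

AVC = 74 - 16q + q^2; min AVC = ¥10 at q = 8. Since P = ¥85 ≥ min AVC, the firm produces.
With MC = 74 - 32q + 3q^2, P = MC on the upward-sloping part at q* = 11.
TR = 85·11 = 935. TC = 976 + 209 = 1185. Profit = 935 − 1185 = -¥250.
That loss of ¥250 beats the ¥976 the firm would lose by shutting down; producing recovers ¥726 of fixed cost.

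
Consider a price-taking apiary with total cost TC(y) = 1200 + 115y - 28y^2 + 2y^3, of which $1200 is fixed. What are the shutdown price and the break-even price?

Shutdown price = min AVC. AVC = 115 - 28y + 2y^2, with vertex at y = 7 and minimum $17.
ATC = 1200/y + 115 - 28y + 2y^2. Setting dATC/dy = −1200/y^2 − 28 + 4y = 0 gives y = 10 (since 4·10^3 − 28·10^2 = 1200).
min ATC = 1200/10 + 115 − 28·10 + 2·10^2 = $155. That is the break-even price.
Between these two prices the firm operates at a loss; above $155 it earns a profit.

Shutdown price = $17; break-even price = $155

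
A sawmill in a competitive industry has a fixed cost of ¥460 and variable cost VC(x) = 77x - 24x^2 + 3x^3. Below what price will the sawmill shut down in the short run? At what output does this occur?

¥29 per unit, at x = 4

Short-run supply begins at min AVC. From VC = 77x - 24x^2 + 3x^3, AVC = 77 - 24x + 3x^2.
dAVC/dx = -24 + 6x = 0 gives x = 4. min AVC = 77 - 24·4 + 3·4^2 = 29.
For P < ¥29 the firm produces nothing.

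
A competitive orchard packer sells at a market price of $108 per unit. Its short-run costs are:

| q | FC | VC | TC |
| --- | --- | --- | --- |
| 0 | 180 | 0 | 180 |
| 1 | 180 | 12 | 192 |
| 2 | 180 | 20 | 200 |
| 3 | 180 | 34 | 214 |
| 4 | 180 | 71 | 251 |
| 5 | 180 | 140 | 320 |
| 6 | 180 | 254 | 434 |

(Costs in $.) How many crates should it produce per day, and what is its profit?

Profit at each row (π = 108q − TC): q=0: -180; q=1: -84; q=2: 16; q=3: 110; q=4: 181; q=5: 220; q=6: 214.
Profit is maximized at q = 5. AVC there is 140/5 = $28 ≤ P, so producing beats shutting down (which would give -$180).

q = 5; profit = $220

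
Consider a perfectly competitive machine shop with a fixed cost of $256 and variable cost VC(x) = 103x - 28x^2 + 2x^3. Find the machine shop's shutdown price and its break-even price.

AVC = 103 - 28x + 2x^2; minimized at x = 7, giving min AVC = $5. That is the shutdown price.
ATC = 256/x + 103 - 28x + 2x^2. Setting dATC/dx = −256/x^2 − 28 + 4x = 0 gives x = 8 (since 4·8^3 − 28·8^2 = 256).
min ATC = 256/8 + 103 − 28·8 + 2·8^2 = $39. That is the break-even price.
For $5 ≤ P < $39 the firm produces at a loss; below $5 it shuts down.

Shutdown price = $5; break-even price = $39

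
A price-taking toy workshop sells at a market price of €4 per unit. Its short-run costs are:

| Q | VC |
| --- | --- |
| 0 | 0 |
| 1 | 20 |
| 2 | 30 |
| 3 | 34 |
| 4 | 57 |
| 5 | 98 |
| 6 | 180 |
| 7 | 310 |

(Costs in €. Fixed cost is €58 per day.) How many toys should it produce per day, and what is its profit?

Q = 0 (shut down); profit = -€58

Profit at each row (π = 4Q − TC): Q=0: -58; Q=1: -74; Q=2: -80; Q=3: -80; Q=4: -99; Q=5: -136; Q=6: -214; Q=7: -340.
Profit is highest at Q = 0. Equivalently, the lowest AVC in the table is 34/3 ≈ €11.33 at Q = 3, and P = €4 falls below it — price never covers variable cost, so the firm shuts down and loses only its fixed cost.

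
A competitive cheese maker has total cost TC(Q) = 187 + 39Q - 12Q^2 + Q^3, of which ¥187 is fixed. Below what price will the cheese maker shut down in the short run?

¥3 per unit

The firm shuts down when price falls below the minimum of average variable cost. AVC = VC/Q = 39 - 12Q + Q^2.
dAVC/dQ = -12 + 2Q = 0 gives Q = 6. min AVC = 39 - 12·6 + 6^2 = 3.
So the shutdown price is ¥3.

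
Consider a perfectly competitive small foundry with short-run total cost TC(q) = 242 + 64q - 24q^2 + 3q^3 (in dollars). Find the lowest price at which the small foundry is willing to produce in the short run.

The firm shuts down when price falls below the minimum of average variable cost. AVC = VC/q = 64 - 24q + 3q^2.
dAVC/dq = -24 + 6q = 0 gives q = 4. min AVC = 64 - 24·4 + 3·4^2 = 16.
So the shutdown price is $16.

$16 per unit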